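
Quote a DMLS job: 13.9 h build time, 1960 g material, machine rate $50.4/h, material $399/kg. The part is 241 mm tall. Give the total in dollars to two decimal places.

$1482.60

Machine cost = 50.4 × 13.9, so $700.56.
Material cost = 399 × 1960/1000, so $782.04.
Job cost: 700.56 + 782.04 = $1482.60.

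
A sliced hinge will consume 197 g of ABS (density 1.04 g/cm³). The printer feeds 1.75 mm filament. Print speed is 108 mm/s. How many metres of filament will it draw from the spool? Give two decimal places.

78.75 m

Extruded volume: 197/1.04 = 189.4231 cm³ (189423.1 mm³).
A = π r² = π × 0.875² = 2.4053 mm².
Length = 189423.1 / 2.4053 = 78752.38 mm = 78.75 m.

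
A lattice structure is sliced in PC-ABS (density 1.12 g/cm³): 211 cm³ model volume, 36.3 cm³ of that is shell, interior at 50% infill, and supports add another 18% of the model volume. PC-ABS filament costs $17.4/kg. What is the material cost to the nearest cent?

Volume inside the shell: 211 − 36.3 → 174.7 cm³.
Infill deposited = 0.50 × 174.7, so 87.35 cm³.
Support = 0.18 × 211, so 37.98 cm³.
Total printed volume: 36.3 + 87.35 + 37.98 → 161.63 cm³.
Mass: 161.63 × 1.12 → 181.0256 g.
Cost = 181.0256 g / 1000 × $17.4/kg = $3.15.

$3.15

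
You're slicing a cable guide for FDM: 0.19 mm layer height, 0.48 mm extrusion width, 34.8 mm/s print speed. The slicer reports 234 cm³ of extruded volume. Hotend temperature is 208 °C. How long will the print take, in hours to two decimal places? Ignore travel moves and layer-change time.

Extrusion cross-section = 0.19 × 0.48 = 0.0912 mm².
Toolpath length = 234 cm³ / 0.0912 mm² = 234000 / 0.0912 = 2565789.5 mm.
Print-move time = 2565789.5 / 34.8, so 73729.6 s.
73729.6 s = 20.48 hours.

20.48 hours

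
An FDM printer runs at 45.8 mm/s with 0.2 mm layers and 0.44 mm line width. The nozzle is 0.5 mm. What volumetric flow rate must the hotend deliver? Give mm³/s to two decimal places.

4.03

Bead cross-section = 0.2 × 0.44, so 0.088 mm².
Volumetric flow = 45.8 × 0.088 = 4.03 mm³/s.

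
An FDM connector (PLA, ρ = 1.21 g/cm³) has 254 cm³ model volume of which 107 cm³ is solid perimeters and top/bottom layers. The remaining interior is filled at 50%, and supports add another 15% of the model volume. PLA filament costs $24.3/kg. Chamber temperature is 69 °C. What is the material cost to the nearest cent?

Interior volume = 254 − 107 = 147 cm³.
Deposited infill = 0.50 × 147, so 73.5 cm³.
Support: 0.15 × 254 → 38.1 cm³.
Total extruded: 107 + 73.5 + 38.1 → 218.6 cm³.
Mass = 218.6 × 1.21, so 264.506 g.
At $24.3/kg: 264.506/1000 × 24.3 = $6.43.

$6.43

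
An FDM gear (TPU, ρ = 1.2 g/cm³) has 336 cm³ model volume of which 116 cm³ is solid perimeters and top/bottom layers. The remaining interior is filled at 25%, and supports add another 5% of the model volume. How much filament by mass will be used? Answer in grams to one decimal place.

225.4 g

Infill region = 336 − 116, so 220 cm³.
Infill deposited = 0.25 × 220 = 55 cm³.
Support: 0.05 × 336 → 16.8 cm³.
Total extruded = 116 + 55 + 16.8, so 187.8 cm³.
Mass: 187.8 × 1.2 → 225.36 g.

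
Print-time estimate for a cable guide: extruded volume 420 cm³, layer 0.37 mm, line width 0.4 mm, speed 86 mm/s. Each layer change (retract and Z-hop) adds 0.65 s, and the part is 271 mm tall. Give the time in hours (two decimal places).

9.30 hours

Bead cross-section = 0.37 × 0.4, so 0.148 mm².
Total extruded path = 420000/0.148 = 2837837.8 mm.
Print-move time: 2837837.8 / 86 → 32998.1 s.
Number of layers: 271 / 0.37 → 733 (rounded up).
Z-hop total: 733 × 0.65 → 476.45 s.
Total = 32998.1 + 476.45 = 33474.55 s = 9.30 hours.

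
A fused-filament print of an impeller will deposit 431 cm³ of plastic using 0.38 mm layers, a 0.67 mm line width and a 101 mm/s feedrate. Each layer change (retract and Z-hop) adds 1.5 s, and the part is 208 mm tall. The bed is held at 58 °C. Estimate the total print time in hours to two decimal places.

4.88 hours

Extrusion cross-section = 0.38 × 0.67 = 0.2546 mm².
Path length: 431000 mm³ / 0.2546 mm² → 1692851.5 mm.
Time extruding = 1692851.5 / 101, so 16760.9 s.
Layers = ⌈208/0.38⌉ = 548.
Layer-change overhead = 548 × 1.5 = 822 s.
Total = 16760.9 + 822 = 17582.9 s = 4.88 hours.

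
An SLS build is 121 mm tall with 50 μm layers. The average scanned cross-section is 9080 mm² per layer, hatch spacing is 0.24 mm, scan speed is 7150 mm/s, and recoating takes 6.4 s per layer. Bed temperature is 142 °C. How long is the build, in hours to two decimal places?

Layers = ⌈121/0.05⌉ = 2420.
Hatch length per layer = 9080 / 0.24 = 37833.3 mm.
Per-layer scan time = 37833.3 / 7150, so 5.2914 s.
Time per layer: 5.2914 + 6.4 → 11.6914 s.
2420 layers × 11.6914 s/layer = 28293.188 s, i.e. 7.86 hours.

7.86 hours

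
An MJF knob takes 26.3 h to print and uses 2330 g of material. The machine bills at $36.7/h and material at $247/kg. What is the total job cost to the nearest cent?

$1540.72

Machine cost = 36.7 × 26.3 = $965.21.
Material cost = 247 × 2330/1000, so $575.51.
Job cost: 965.21 + 575.51 = $1540.72.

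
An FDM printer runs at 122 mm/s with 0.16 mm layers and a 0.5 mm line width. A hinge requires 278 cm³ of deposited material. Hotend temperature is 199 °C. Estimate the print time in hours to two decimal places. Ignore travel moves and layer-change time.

Bead cross-section: 0.16 × 0.5 → 0.08 mm².
Total extruded path = 278000/0.08 = 3475000 mm.
Time extruding = 3475000 / 122, so 28483.6 s.
That's 28483.6 s → 7.91 hours.

7.91 hours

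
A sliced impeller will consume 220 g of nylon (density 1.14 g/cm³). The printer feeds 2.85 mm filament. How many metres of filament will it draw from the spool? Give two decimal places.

Volume = 220 g / 1.14 g·cm⁻³ = 192.9825 cm³ = 192982.5 mm³.
Cross-section of 2.85 mm filament: π·(2.85/2)² = 6.3794 mm².
L = V/A = 192982.5/6.3794 = 30250.89 mm → 30.25 m.

30.25 m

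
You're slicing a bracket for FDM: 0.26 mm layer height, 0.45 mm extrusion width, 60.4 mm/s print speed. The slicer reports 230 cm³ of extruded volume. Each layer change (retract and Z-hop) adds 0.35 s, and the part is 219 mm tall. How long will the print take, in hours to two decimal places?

Extrusion cross-section = 0.26 × 0.45 = 0.117 mm².
Path length: 230000 mm³ / 0.117 mm² → 1965812 mm.
Time extruding = 1965812 / 60.4 = 32546.6 s.
Layers = ⌈219/0.26⌉ = 843.
Non-print overhead: 843 × 0.35 → 295.05 s.
Total = 32546.6 + 295.05 = 32841.65 s = 9.12 hours.

9.12 hours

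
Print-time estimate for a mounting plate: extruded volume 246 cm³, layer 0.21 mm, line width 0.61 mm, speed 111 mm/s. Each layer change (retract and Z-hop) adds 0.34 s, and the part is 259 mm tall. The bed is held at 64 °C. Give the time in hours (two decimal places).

Line area: 0.21 × 0.61 → 0.1281 mm².
Total extruded path = 246000/0.1281 = 1920374.7 mm.
Time extruding: 1920374.7 / 111 → 17300.7 s.
Number of layers: 259 / 0.21 → 1234 (rounded up).
Layer-change overhead = 1234 × 0.34, so 419.56 s.
Altogether 17300.7 + 419.56 = 17720.26 s, i.e. 4.92 hours.

4.92 hours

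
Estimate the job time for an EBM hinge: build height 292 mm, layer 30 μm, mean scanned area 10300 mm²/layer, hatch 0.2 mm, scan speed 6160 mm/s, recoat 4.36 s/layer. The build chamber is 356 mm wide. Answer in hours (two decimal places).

34.39 hours

Number of layers: 292 / 0.03 → 9734 (rounded up).
Per-layer scan distance = 10300 / 0.2 = 51500 mm.
Beam time per layer = 51500 / 6160 = 8.3604 s.
Layer cycle: 8.3604 + 4.36 → 12.7204 s.
Build time = 9734 × 12.7204 = 123820.3736 s = 34.39 hours.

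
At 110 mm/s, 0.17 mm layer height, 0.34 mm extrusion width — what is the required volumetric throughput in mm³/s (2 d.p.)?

Extrusion cross-section = 0.17 × 0.34, so 0.0578 mm².
Volumetric flow = 110 × 0.0578 = 6.36 mm³/s.

6.36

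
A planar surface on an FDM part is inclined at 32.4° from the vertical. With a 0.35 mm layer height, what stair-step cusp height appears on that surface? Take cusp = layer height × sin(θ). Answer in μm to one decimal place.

Cusp = layer height × sin(32.4°) = 0.35 × 0.5358 = 0.18753 mm = 187.5 μm.

187.5 μm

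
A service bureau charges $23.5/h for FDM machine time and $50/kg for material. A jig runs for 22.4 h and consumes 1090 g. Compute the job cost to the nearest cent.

$580.90

Time charge = 23.5 × 22.4, so $526.40.
Material cost = 50 × 1090/1000, so $54.50.
Total = 526.40 + 54.50 = $580.90.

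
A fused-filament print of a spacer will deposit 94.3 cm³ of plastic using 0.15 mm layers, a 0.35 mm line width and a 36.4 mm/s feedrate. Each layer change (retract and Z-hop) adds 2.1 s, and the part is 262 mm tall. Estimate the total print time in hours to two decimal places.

14.73 hours

Line area = 0.15 × 0.35, so 0.0525 mm².
Total extruded path = 94300/0.0525 = 1796190.5 mm.
Extrusion time: 1796190.5 / 36.4 → 49345.9 s.
Layers = ⌈262/0.15⌉ = 1747.
Layer-change overhead: 1747 × 2.1 → 3668.7 s.
Total = 49345.9 + 3668.7 = 53014.6 s = 14.73 hours.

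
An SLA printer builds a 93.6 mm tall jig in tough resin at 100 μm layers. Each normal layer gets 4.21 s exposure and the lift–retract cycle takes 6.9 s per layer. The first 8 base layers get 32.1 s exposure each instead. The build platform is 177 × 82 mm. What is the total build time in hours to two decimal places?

Layer count = ceil(93.6 / 0.1) = 936.
Base layers = 8 × (32.1 + 6.9), so 312 s.
Remaining layers = 928 × (4.21 + 6.9) = 10310.08 s.
Total = 312 + 10310.08 = 10622.08 s = 2.95 hours.

2.95 hours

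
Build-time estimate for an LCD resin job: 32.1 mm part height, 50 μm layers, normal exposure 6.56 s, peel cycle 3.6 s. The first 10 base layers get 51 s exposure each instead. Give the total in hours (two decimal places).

Number of layers: 32.1 / 0.05 → 642 (rounded up).
Bottom layers: 10 × (51 + 3.6) → 546 s.
Regular layers: 632 × (6.56 + 3.6) → 6421.12 s.
Sum: 546 + 6421.12 = 6967.12 s → 1.94 hours.

1.94 hours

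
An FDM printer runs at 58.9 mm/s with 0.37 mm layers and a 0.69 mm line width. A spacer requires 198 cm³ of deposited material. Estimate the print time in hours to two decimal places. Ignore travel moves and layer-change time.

Extrusion cross-section = 0.37 × 0.69, so 0.2553 mm².
Total extruded path = 198000/0.2553 = 775558.2 mm.
Extrusion time = 775558.2 / 58.9 = 13167.4 s.
13167.4 s = 3.66 hours.

3.66 hours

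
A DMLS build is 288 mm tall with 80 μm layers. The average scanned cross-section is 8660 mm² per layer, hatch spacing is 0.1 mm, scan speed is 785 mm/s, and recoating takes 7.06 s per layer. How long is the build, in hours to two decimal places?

117.38 hours

Layers = ⌈288/0.08⌉ = 3600.
Hatch length per layer: 8660 / 0.1 → 86600 mm.
Scan time per layer = 86600 / 785 = 110.3185 s.
Layer cycle = 110.3185 + 7.06, so 117.3785 s.
Total: 3600 × 117.3785 s = 422562.6 s → 117.38 hours.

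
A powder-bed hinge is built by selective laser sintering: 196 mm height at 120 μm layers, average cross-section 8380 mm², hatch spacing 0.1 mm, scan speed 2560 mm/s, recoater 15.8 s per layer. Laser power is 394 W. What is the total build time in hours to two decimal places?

Number of layers: 196 / 0.12 → 1634 (rounded up).
Hatch length per layer = 8380 / 0.1, so 83800 mm.
Laser time per layer = 83800 / 2560, so 32.7344 s.
Time per layer: 32.7344 + 15.8 → 48.5344 s.
1634 layers × 48.5344 s/layer = 79305.2096 s, i.e. 22.03 hours.

22.03 hours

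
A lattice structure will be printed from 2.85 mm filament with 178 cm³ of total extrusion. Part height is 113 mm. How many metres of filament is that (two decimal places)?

Cross-section of 2.85 mm filament: π·(2.85/2)² = 6.3794 mm².
Length = 178 cm³ / 6.3794 mm² = 178000 / 6.3794 = 27902.31 mm = 27.90 m.

27.90 m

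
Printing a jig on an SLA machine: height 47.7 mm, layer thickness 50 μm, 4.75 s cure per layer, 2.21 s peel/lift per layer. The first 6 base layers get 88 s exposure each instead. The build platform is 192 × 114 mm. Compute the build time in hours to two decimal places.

Number of layers: 47.7 / 0.05 → 954 (rounded up).
Base layers = 6 × (88 + 2.21), so 541.26 s.
Remaining layers = 948 × (4.75 + 2.21), so 6598.08 s.
Sum: 541.26 + 6598.08 = 7139.34 s → 1.98 hours.

1.98 hours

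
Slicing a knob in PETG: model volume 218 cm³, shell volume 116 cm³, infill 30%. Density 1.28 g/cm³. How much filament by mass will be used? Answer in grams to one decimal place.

Infill region = 218 − 116 = 102 cm³.
Infill deposited = 0.30 × 102, so 30.6 cm³.
Total extruded: 116 + 30.6 → 146.6 cm³.
Mass = 146.6 × 1.28, so 187.648 g.

187.6 g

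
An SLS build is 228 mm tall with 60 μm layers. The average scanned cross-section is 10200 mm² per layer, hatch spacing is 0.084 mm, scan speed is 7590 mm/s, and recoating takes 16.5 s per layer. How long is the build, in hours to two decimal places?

Layer count = ceil(228 / 0.06) = 3800.
Per-layer scan distance = 10200 / 0.084, so 121428.6 mm.
Scan time per layer = 121428.6 / 7590 = 15.9985 s.
Layer cycle = 15.9985 + 16.5, so 32.4985 s.
Total: 3800 × 32.4985 s = 123494.3 s → 34.30 hours.

34.30 hours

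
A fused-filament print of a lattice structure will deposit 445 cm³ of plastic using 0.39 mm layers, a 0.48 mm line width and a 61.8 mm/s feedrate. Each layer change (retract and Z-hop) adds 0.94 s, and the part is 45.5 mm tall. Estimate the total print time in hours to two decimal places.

10.72 hours

Bead cross-section = 0.39 × 0.48, so 0.1872 mm².
Path length: 445000 mm³ / 0.1872 mm² → 2377136.8 mm.
Print-move time: 2377136.8 / 61.8 → 38465 s.
Number of layers: 45.5 / 0.39 → 117 (rounded up).
Z-hop total: 117 × 0.94 → 109.98 s.
Total = 38465 + 109.98 = 38574.98 s = 10.72 hours.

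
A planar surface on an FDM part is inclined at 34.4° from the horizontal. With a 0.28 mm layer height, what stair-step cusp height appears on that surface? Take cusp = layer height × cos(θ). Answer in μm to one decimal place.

231.0 μm

cos(34.4°) = 0.8251, so cusp = 0.28 × 0.8251 = 0.231028 mm → 231.0 μm.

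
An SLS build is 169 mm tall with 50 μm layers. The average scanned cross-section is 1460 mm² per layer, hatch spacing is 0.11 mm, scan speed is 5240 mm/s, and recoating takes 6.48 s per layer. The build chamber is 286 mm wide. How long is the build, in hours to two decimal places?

Number of layers: 169 / 0.05 → 3380 (rounded up).
Scan path per layer = 1460 / 0.11 = 13272.7 mm.
Scan time per layer = 13272.7 / 5240, so 2.533 s.
Per-layer time = 2.533 + 6.48, so 9.013 s.
Build time = 3380 × 9.013 = 30463.94 s = 8.46 hours.

8.46 hours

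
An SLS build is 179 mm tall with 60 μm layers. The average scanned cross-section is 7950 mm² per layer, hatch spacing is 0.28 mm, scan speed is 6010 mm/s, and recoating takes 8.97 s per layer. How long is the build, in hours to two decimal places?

11.35 hours

Number of layers: 179 / 0.06 → 2984 (rounded up).
Per-layer scan distance = 7950 / 0.28, so 28392.9 mm.
Scan time per layer = 28392.9 / 6010, so 4.7243 s.
Layer cycle: 4.7243 + 8.97 → 13.6943 s.
Total: 2984 × 13.6943 s = 40863.7912 s → 11.35 hours.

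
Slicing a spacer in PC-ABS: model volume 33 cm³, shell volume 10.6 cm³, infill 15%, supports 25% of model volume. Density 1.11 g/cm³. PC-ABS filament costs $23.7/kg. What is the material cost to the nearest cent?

Volume inside the shell: 33 − 10.6 → 22.4 cm³.
Deposited infill: 0.15 × 22.4 → 3.36 cm³.
Support = 0.25 × 33 = 8.25 cm³.
Total printed volume = 10.6 + 3.36 + 8.25, so 22.21 cm³.
Mass = 22.21 × 1.11, so 24.6531 g.
At $23.7/kg: 24.6531/1000 × 23.7 = $0.58.

$0.58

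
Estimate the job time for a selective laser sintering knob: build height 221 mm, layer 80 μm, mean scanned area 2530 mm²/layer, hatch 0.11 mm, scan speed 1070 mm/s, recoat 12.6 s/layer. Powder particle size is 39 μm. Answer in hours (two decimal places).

26.17 hours

Number of layers: 221 / 0.08 → 2763 (rounded up).
Scan path per layer: 2530 / 0.11 → 23000 mm.
Laser time per layer = 23000 / 1070 = 21.4953 s.
Layer cycle = 21.4953 + 12.6 = 34.0953 s.
Build time = 2763 × 34.0953 = 94205.3139 s = 26.17 hours.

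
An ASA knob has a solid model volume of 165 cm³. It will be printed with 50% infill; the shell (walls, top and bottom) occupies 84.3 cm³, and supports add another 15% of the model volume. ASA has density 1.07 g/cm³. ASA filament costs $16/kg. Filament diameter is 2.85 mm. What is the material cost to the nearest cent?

$2.56

Volume inside the shell: 165 − 84.3 → 80.7 cm³.
Infill deposited: 0.50 × 80.7 → 40.35 cm³.
Support = 0.15 × 165 = 24.75 cm³.
Total extruded = 84.3 + 40.35 + 24.75, so 149.4 cm³.
Mass = 149.4 × 1.07 = 159.858 g.
Cost = 159.858 g / 1000 × $16/kg = $2.56.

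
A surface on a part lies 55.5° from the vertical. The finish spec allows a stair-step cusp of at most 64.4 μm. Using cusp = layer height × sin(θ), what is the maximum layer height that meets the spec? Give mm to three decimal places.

0.078 mm

t = h_c / sin θ = 0.0644 / 0.8241 = 0.078 mm.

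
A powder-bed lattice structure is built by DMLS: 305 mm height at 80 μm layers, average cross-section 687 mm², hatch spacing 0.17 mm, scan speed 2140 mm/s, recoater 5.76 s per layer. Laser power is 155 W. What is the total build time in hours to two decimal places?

8.10 hours

Number of layers: 305 / 0.08 → 3813 (rounded up).
Per-layer scan distance = 687 / 0.17, so 4041.2 mm.
Scan time per layer: 4041.2 / 2140 → 1.8884 s.
Layer cycle = 1.8884 + 5.76 = 7.6484 s.
Build time = 3813 × 7.6484 = 29163.3492 s = 8.10 hours.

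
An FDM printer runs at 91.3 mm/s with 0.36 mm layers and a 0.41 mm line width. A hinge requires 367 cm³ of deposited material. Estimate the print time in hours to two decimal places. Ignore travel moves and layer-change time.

Line area = 0.36 × 0.41, so 0.1476 mm².
Path length: 367000 mm³ / 0.1476 mm² → 2486449.9 mm.
Extrusion time = 2486449.9 / 91.3, so 27233.8 s.
Converting: 27233.8 s = 7.56 hours.

7.56 hours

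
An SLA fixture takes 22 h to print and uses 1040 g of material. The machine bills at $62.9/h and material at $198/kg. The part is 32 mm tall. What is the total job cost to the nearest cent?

Machine cost: 62.9 × 22 → $1383.80.
Material cost = 198 × 1040/1000, so $205.92.
Total = 1383.80 + 205.92 = $1589.72.

$1589.72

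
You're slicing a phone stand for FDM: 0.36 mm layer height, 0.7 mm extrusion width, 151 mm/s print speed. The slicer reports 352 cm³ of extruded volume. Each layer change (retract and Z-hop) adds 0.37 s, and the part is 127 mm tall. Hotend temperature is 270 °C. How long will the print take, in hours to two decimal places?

Extrusion cross-section = 0.36 × 0.7, so 0.252 mm².
Toolpath length = 352 cm³ / 0.252 mm² = 352000 / 0.252 = 1396825.4 mm.
Time extruding: 1396825.4 / 151 → 9250.5 s.
Number of layers: 127 / 0.36 → 353 (rounded up).
Z-hop total = 353 × 0.37 = 130.61 s.
Altogether 9250.5 + 130.61 = 9381.11 s, i.e. 2.61 hours.

2.61 hours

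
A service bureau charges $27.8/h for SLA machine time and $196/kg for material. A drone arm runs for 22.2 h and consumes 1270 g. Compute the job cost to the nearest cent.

Machine-time cost = 27.8 × 22.2 = $617.16.
Feedstock cost: 196 × 1270/1000 → $248.92.
Total = 617.16 + 248.92 = $866.08.

$866.08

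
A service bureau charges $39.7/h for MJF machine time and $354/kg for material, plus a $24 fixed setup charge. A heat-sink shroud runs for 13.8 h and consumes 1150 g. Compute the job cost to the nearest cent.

Machine cost = 39.7 × 13.8, so $547.86.
Material cost: 354 × 1150/1000 → $407.10.
Total = 547.86 + 407.10 + 24 = $978.96.

$978.96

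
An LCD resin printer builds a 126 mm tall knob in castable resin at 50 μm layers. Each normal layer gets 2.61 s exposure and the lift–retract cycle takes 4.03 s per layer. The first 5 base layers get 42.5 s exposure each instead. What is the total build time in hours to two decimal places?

Number of layers: 126 / 0.05 → 2520 (rounded up).
Burn-in layers: 5 × (42.5 + 4.03) → 232.65 s.
Remaining layers: 2515 × (2.61 + 4.03) → 16699.6 s.
Total = 232.65 + 16699.6 = 16932.25 s = 4.70 hours.

4.70 hours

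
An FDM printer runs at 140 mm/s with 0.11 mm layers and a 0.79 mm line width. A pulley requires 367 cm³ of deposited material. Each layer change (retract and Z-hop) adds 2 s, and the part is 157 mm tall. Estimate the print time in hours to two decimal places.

Line area = 0.11 × 0.79 = 0.0869 mm².
Toolpath length = 367 cm³ / 0.0869 mm² = 367000 / 0.0869 = 4223245.1 mm.
Print-move time = 4223245.1 / 140, so 30166 s.
Number of layers: 157 / 0.11 → 1428 (rounded up).
Non-print overhead = 1428 × 2 = 2856 s.
Total = 30166 + 2856 = 33022 s = 9.17 hours.

9.17 hours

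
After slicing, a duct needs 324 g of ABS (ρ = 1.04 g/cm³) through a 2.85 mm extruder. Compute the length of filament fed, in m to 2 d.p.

Volume = 324 g / 1.04 g·cm⁻³ = 311.5385 cm³ = 311538.5 mm³.
Filament cross-section = π × (2.85/2)² = 6.3794 mm².
L = V/A = 311538.5/6.3794 = 48835.08 mm → 48.84 m.

48.84 m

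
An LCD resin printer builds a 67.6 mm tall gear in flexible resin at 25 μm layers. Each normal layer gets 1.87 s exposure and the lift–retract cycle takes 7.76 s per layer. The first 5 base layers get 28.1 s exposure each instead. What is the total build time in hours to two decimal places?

7.27 hours

Layers = ⌈67.6/0.025⌉ = 2704.
Base layers = 5 × (28.1 + 7.76) = 179.3 s.
Regular layers = 2699 × (1.87 + 7.76), so 25991.37 s.
Sum: 179.3 + 25991.37 = 26170.67 s → 7.27 hours.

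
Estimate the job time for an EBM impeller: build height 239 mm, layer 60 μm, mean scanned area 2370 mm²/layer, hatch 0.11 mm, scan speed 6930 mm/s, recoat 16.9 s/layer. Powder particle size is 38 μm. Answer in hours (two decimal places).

22.14 hours

Layer count = ceil(239 / 0.06) = 3984.
Hatch length per layer = 2370 / 0.11, so 21545.5 mm.
Per-layer scan time = 21545.5 / 6930 = 3.109 s.
Per-layer time = 3.109 + 16.9 = 20.009 s.
Build time = 3984 × 20.009 = 79715.856 s = 22.14 hours.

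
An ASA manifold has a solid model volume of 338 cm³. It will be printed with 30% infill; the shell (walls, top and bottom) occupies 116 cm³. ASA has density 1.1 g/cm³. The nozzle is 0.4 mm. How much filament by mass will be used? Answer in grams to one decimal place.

Interior volume = 338 − 116 = 222 cm³.
Deposited infill = 0.30 × 222 = 66.6 cm³.
Total printed volume: 116 + 66.6 → 182.6 cm³.
Mass: 182.6 × 1.1 → 200.86 g.

200.9 g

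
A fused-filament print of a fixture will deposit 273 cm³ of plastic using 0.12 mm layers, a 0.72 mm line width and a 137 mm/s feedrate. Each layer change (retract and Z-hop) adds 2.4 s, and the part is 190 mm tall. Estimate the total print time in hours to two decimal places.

7.46 hours

Line area = 0.12 × 0.72 = 0.0864 mm².
Total extruded path = 273000/0.0864 = 3159722.2 mm.
Print-move time = 3159722.2 / 137 = 23063.7 s.
Layer count = ceil(190 / 0.12) = 1584.
Layer-change overhead: 1584 × 2.4 → 3801.6 s.
Total = 23063.7 + 3801.6 = 26865.3 s = 7.46 hours.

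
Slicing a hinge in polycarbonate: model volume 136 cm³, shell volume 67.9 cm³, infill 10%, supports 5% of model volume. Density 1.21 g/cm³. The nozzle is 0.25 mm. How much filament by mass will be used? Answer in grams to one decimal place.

98.6 g

Volume inside the shell: 136 − 67.9 → 68.1 cm³.
Infill volume = 0.10 × 68.1, so 6.81 cm³.
Support = 0.05 × 136 = 6.8 cm³.
Total extruded = 67.9 + 6.81 + 6.8, so 81.51 cm³.
Mass: 81.51 × 1.21 → 98.6271 g.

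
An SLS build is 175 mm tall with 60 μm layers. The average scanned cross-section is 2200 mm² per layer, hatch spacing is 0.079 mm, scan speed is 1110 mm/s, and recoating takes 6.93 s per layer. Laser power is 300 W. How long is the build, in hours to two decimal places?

Layer count = ceil(175 / 0.06) = 2917.
Scan path per layer: 2200 / 0.079 → 27848.1 mm.
Per-layer scan time = 27848.1 / 1110 = 25.0884 s.
Layer cycle = 25.0884 + 6.93 = 32.0184 s.
2917 layers × 32.0184 s/layer = 93397.6728 s, i.e. 25.94 hours.

25.94 hours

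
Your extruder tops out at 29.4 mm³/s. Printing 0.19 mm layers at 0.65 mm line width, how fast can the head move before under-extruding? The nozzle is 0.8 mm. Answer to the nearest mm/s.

238 mm/s

A = 0.19 × 0.65, so 0.1235 mm².
Max speed = 29.4 / 0.1235 = 238.06 ≈ 238 mm/s.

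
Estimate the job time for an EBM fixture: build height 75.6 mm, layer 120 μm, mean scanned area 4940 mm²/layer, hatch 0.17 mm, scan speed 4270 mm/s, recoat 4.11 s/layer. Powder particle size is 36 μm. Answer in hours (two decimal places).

1.91 hours

Layers = ⌈75.6/0.12⌉ = 630.
Scan path per layer = 4940 / 0.17 = 29058.8 mm.
Per-layer scan time = 29058.8 / 4270, so 6.8053 s.
Time per layer = 6.8053 + 4.11, so 10.9153 s.
Build time = 630 × 10.9153 = 6876.639 s = 1.91 hours.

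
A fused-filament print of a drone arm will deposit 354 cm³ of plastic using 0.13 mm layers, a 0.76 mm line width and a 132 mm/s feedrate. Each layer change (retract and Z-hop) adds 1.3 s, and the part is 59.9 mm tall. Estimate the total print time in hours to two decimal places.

7.71 hours

Bead cross-section = 0.13 × 0.76, so 0.0988 mm².
Total extruded path = 354000/0.0988 = 3582996 mm.
Time extruding: 3582996 / 132 → 27143.9 s.
Layers = ⌈59.9/0.13⌉ = 461.
Non-print overhead = 461 × 1.3, so 599.3 s.
Total = 27143.9 + 599.3 = 27743.2 s = 7.71 hours.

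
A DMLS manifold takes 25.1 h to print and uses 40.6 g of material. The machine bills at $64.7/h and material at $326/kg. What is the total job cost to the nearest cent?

$1637.21

Machine cost: 64.7 × 25.1 → $1623.97.
Feedstock cost = 326 × 40.6/1000 = $13.2356.
Job cost: 1623.97 + 13.2356 = 1637.2056 ≈ $1637.21.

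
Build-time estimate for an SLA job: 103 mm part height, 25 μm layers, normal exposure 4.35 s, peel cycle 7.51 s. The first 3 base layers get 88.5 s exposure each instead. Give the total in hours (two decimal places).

Layers = ⌈103/0.025⌉ = 4120.
Base layers = 3 × (88.5 + 7.51) = 288.03 s.
Remaining layers = 4117 × (4.35 + 7.51), so 48827.62 s.
Total = 288.03 + 48827.62 = 49115.65 s = 13.64 hours.

13.64 hours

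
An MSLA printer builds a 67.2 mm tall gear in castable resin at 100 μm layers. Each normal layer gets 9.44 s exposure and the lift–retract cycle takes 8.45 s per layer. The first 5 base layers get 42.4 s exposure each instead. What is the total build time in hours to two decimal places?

3.39 hours

Layers = ⌈67.2/0.1⌉ = 672.
Base layers = 5 × (42.4 + 8.45), so 254.25 s.
Remaining layers: 667 × (9.44 + 8.45) → 11932.63 s.
Sum: 254.25 + 11932.63 = 12186.88 s → 3.39 hours.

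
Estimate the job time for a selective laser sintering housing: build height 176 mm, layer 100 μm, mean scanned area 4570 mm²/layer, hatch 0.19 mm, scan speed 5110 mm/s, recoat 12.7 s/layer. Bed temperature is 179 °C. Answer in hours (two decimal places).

Layer count = ceil(176 / 0.1) = 1760.
Per-layer scan distance = 4570 / 0.19, so 24052.6 mm.
Laser time per layer = 24052.6 / 5110 = 4.707 s.
Time per layer: 4.707 + 12.7 → 17.407 s.
Total: 1760 × 17.407 s = 30636.32 s → 8.51 hours.

8.51 hours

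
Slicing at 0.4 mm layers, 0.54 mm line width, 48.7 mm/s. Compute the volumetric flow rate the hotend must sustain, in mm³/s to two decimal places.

Extrusion cross-section = 0.4 × 0.54, so 0.216 mm².
Volumetric flow = 48.7 × 0.216 = 10.52 mm³/s.

10.52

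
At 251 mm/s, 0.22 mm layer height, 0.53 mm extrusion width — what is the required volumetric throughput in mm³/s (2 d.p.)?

29.27

Bead cross-section = 0.22 × 0.53 = 0.1166 mm².
Q = v·A = 251 × 0.1166 = 29.27 mm³/s.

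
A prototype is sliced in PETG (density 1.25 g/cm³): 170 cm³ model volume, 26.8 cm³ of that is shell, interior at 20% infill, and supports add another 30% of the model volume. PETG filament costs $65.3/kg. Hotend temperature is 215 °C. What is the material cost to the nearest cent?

$8.69

Volume inside the shell = 170 − 26.8, so 143.2 cm³.
Infill deposited = 0.20 × 143.2 = 28.64 cm³.
Support = 0.30 × 170, so 51 cm³.
Deposited volume = 26.8 + 28.64 + 51 = 106.44 cm³.
Mass = 106.44 × 1.25, so 133.05 g.
At $65.3/kg: 133.05/1000 × 65.3 = $8.69.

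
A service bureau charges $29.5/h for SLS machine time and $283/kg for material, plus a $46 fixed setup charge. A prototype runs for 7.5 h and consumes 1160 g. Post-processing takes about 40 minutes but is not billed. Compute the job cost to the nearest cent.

$595.53

Machine-time cost = 29.5 × 7.5, so $221.25.
Material cost: 283 × 1160/1000 → $328.28.
Adding setup: 221.25 + 328.28 + 46 → $595.53.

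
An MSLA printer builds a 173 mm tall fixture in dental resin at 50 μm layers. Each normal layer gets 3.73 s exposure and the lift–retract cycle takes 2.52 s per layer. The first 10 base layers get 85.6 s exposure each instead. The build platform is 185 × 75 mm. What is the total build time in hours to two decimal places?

Number of layers: 173 / 0.05 → 3460 (rounded up).
Base layers = 10 × (85.6 + 2.52), so 881.2 s.
Remaining layers: 3450 × (3.73 + 2.52) → 21562.5 s.
Sum: 881.2 + 21562.5 = 22443.7 s → 6.23 hours.

6.23 hours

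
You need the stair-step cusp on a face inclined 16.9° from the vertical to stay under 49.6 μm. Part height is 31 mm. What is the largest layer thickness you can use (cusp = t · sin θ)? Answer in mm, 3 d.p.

0.171 mm

t = h_c / sin θ = 0.0496 / 0.2907 = 0.171 mm.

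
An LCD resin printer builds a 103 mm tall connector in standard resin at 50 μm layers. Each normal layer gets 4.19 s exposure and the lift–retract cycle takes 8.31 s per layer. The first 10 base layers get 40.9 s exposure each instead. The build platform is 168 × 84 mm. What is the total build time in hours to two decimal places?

Layer count = ceil(103 / 0.05) = 2060.
Base layers: 10 × (40.9 + 8.31) → 492.1 s.
Remaining layers: 2050 × (4.19 + 8.31) → 25625 s.
Sum: 492.1 + 25625 = 26117.1 s → 7.25 hours.

7.25 hours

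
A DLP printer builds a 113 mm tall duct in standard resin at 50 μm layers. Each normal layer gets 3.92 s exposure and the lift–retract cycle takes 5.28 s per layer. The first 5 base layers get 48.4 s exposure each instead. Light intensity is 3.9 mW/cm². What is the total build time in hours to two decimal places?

5.84 hours

Layers = ⌈113/0.05⌉ = 2260.
Burn-in layers: 5 × (48.4 + 5.28) → 268.4 s.
Regular layers = 2255 × (3.92 + 5.28), so 20746 s.
Sum: 268.4 + 20746 = 21014.4 s → 5.84 hours.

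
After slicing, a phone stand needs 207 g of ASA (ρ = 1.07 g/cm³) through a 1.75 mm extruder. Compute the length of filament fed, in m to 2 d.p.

Extruded volume: 207/1.07 = 193.4579 cm³ (193457.9 mm³).
Cross-section of 1.75 mm filament: π·(1.75/2)² = 2.4053 mm².
L = V/A = 193457.9/2.4053 = 80429.84 mm → 80.43 m.

80.43 m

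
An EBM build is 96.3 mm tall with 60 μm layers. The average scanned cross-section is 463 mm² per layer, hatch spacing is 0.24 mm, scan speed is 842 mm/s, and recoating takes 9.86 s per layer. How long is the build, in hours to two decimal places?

5.42 hours

Number of layers: 96.3 / 0.06 → 1605 (rounded up).
Scan path per layer = 463 / 0.24, so 1929.2 mm.
Beam time per layer: 1929.2 / 842 → 2.2912 s.
Time per layer = 2.2912 + 9.86, so 12.1512 s.
1605 layers × 12.1512 s/layer = 19502.676 s, i.e. 5.42 hours.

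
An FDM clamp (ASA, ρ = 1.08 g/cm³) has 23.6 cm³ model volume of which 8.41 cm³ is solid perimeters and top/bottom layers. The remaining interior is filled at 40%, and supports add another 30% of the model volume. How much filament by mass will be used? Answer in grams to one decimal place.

Interior volume = 23.6 − 8.41, so 15.19 cm³.
Infill volume = 0.40 × 15.19, so 6.076 cm³.
Support: 0.30 × 23.6 → 7.08 cm³.
Total extruded = 8.41 + 6.076 + 7.08, so 21.566 cm³.
Mass = 21.566 × 1.08 = 23.29128 g.

23.3 g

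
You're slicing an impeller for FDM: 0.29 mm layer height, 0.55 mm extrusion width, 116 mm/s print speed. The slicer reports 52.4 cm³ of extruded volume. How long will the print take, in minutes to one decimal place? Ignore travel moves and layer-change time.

47.2 minutes

Line area = 0.29 × 0.55 = 0.1595 mm².
Path length: 52400 mm³ / 0.1595 mm² → 328526.6 mm.
Time extruding: 328526.6 / 116 → 2832.1 s.
In the requested units: 2832.1 s = 47.2 minutes.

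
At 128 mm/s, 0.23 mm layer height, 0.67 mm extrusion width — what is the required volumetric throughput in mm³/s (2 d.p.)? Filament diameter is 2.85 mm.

19.72

Bead cross-section = 0.23 × 0.67, so 0.1541 mm².
Volumetric flow = 128 × 0.1541 = 19.72 mm³/s.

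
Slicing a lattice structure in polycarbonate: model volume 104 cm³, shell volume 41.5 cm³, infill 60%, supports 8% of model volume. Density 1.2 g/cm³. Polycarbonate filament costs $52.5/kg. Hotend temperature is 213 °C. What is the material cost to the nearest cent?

Infill region: 104 − 41.5 → 62.5 cm³.
Infill deposited: 0.60 × 62.5 → 37.5 cm³.
Support = 0.08 × 104, so 8.32 cm³.
Total printed volume = 41.5 + 37.5 + 8.32 = 87.32 cm³.
Mass: 87.32 × 1.2 → 104.784 g.
Cost = 104.784 g / 1000 × $52.5/kg = $5.50.

$5.50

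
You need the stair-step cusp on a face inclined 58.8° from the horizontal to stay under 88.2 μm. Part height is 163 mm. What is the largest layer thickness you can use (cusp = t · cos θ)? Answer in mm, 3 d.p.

0.170 mm

t = h_c / cos θ = 0.0882 / 0.5180 = 0.170 mm.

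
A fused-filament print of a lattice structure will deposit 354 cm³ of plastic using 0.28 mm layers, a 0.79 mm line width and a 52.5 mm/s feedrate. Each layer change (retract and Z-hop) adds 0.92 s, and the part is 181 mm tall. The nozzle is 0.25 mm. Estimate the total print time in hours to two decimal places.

8.63 hours

Line area = 0.28 × 0.79, so 0.2212 mm².
Toolpath length = 354 cm³ / 0.2212 mm² = 354000 / 0.2212 = 1600361.7 mm.
Print-move time = 1600361.7 / 52.5 = 30483.1 s.
Number of layers: 181 / 0.28 → 647 (rounded up).
Layer-change overhead: 647 × 0.92 → 595.24 s.
Total = 30483.1 + 595.24 = 31078.34 s = 8.63 hours.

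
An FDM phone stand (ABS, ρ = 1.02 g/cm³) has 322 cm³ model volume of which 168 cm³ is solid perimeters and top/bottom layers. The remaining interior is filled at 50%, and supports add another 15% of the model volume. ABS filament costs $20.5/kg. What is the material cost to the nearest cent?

$6.13

Volume inside the shell = 322 − 168, so 154 cm³.
Infill deposited: 0.50 × 154 → 77 cm³.
Support = 0.15 × 322, so 48.3 cm³.
Deposited volume = 168 + 77 + 48.3 = 293.3 cm³.
Mass: 293.3 × 1.02 → 299.166 g.
Cost = 299.166 g / 1000 × $20.5/kg = $6.13.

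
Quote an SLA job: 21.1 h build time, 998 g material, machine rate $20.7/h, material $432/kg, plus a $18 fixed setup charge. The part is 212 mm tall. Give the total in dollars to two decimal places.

$885.91

Machine cost: 20.7 × 21.1 → $436.77.
Material cost = 432 × 998/1000 = $431.136.
Total = 436.77 + 431.136 + 18 = 885.906 ≈ $885.91.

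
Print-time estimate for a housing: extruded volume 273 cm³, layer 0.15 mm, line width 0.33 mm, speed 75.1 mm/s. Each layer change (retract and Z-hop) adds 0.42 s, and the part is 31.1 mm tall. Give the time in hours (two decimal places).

20.42 hours

Bead cross-section = 0.15 × 0.33, so 0.0495 mm².
Path length: 273000 mm³ / 0.0495 mm² → 5515151.5 mm.
Print-move time = 5515151.5 / 75.1 = 73437.4 s.
Number of layers: 31.1 / 0.15 → 208 (rounded up).
Layer-change overhead = 208 × 0.42 = 87.36 s.
Total = 73437.4 + 87.36 = 73524.76 s = 20.42 hours.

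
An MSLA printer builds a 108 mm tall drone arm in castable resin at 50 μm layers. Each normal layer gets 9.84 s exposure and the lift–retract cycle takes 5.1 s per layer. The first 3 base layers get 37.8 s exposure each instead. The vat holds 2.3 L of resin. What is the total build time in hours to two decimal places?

Layer count = ceil(108 / 0.05) = 2160.
Burn-in layers = 3 × (37.8 + 5.1), so 128.7 s.
Regular layers = 2157 × (9.84 + 5.1) = 32225.58 s.
Sum: 128.7 + 32225.58 = 32354.28 s → 8.99 hours.

8.99 hours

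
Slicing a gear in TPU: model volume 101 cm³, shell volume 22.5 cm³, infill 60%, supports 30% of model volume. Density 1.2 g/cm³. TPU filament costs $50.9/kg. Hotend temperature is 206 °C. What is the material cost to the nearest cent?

Infill region = 101 − 22.5 = 78.5 cm³.
Infill deposited: 0.60 × 78.5 → 47.1 cm³.
Support = 0.30 × 101 = 30.3 cm³.
Total printed volume = 22.5 + 47.1 + 30.3 = 99.9 cm³.
Mass: 99.9 × 1.2 → 119.88 g.
At $50.9/kg: 119.88/1000 × 50.9 = $6.10.

$6.10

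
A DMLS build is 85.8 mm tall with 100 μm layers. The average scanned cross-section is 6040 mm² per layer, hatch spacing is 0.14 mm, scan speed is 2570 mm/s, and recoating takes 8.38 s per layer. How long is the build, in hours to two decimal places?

Layers = ⌈85.8/0.1⌉ = 858.
Hatch length per layer = 6040 / 0.14 = 43142.9 mm.
Scan time per layer = 43142.9 / 2570, so 16.7871 s.
Per-layer time = 16.7871 + 8.38, so 25.1671 s.
Total: 858 × 25.1671 s = 21593.3718 s → 6.00 hours.

6.00 hours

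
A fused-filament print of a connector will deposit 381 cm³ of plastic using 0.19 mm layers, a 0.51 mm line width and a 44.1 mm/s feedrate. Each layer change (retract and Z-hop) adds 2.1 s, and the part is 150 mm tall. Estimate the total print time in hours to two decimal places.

25.23 hours

Bead cross-section: 0.19 × 0.51 → 0.0969 mm².
Toolpath length = 381 cm³ / 0.0969 mm² = 381000 / 0.0969 = 3931888.5 mm.
Time extruding = 3931888.5 / 44.1, so 89158.5 s.
Number of layers: 150 / 0.19 → 790 (rounded up).
Non-print overhead = 790 × 2.1, so 1659 s.
Altogether 89158.5 + 1659 = 90817.5 s, i.e. 25.23 hours.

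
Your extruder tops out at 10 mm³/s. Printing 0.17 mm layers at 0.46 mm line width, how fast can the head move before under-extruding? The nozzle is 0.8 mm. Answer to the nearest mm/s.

Bead cross-section = 0.17 × 0.46, so 0.0782 mm².
Max speed = 10 / 0.0782 = 127.88 ≈ 128 mm/s.

128 mm/s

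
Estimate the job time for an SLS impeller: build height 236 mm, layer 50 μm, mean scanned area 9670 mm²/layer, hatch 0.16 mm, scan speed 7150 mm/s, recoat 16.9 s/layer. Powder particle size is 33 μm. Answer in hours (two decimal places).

33.24 hours

Layers = ⌈236/0.05⌉ = 4720.
Per-layer scan distance: 9670 / 0.16 → 60437.5 mm.
Per-layer scan time = 60437.5 / 7150, so 8.4528 s.
Per-layer time: 8.4528 + 16.9 → 25.3528 s.
Build time = 4720 × 25.3528 = 119665.216 s = 33.24 hours.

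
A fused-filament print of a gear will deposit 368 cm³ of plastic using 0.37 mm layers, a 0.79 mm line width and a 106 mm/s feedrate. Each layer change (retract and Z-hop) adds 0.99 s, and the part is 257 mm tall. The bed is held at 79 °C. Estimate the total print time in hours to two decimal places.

3.49 hours

Bead cross-section = 0.37 × 0.79 = 0.2923 mm².
Path length: 368000 mm³ / 0.2923 mm² → 1258980.5 mm.
Print-move time = 1258980.5 / 106 = 11877.2 s.
Layer count = ceil(257 / 0.37) = 695.
Non-print overhead = 695 × 0.99 = 688.05 s.
Total = 11877.2 + 688.05 = 12565.25 s = 3.49 hours.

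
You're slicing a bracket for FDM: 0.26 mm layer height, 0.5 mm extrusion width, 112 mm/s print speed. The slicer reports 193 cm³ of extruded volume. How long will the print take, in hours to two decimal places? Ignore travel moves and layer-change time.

Bead cross-section: 0.26 × 0.5 → 0.13 mm².
Total extruded path = 193000/0.13 = 1484615.4 mm.
Print-move time: 1484615.4 / 112 → 13255.5 s.
That's 13255.5 s → 3.68 hours.

3.68 hours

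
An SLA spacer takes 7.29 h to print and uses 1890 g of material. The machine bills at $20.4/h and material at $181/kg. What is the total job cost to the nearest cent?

Machine cost = 20.4 × 7.29 = $148.716.
Feedstock cost = 181 × 1890/1000 = $342.09.
Total = 148.716 + 342.09 = 490.806 ≈ $490.81.

$490.81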